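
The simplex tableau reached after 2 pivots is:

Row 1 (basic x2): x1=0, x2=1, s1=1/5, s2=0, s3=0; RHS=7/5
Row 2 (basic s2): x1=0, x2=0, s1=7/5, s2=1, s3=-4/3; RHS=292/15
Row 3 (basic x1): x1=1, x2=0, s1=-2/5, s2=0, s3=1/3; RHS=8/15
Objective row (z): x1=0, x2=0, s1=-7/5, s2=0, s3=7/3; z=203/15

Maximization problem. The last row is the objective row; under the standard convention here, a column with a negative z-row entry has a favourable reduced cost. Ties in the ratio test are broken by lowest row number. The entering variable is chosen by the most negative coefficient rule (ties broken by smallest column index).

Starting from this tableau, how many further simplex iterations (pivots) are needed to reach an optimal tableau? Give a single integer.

1

pivot: s1 in, x2 out → z = 70/3
No improving column remains; optimal.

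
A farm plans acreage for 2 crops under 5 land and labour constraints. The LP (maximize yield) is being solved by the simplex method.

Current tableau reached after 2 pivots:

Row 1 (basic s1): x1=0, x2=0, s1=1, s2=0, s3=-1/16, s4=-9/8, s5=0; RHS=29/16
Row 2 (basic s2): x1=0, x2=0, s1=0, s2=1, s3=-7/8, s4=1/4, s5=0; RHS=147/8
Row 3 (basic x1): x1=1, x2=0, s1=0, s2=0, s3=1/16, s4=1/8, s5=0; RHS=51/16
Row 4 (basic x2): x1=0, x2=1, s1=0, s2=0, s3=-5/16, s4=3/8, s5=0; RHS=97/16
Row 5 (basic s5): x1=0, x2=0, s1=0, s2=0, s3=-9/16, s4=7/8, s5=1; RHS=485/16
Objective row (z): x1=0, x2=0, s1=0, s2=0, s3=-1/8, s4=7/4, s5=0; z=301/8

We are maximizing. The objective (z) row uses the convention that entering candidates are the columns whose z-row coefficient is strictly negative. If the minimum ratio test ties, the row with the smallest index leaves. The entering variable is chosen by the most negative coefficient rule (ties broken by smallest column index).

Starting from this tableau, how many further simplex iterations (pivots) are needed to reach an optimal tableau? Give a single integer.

1

pivot: s3 in, x1 out → z = 44
No improving column remains; optimal.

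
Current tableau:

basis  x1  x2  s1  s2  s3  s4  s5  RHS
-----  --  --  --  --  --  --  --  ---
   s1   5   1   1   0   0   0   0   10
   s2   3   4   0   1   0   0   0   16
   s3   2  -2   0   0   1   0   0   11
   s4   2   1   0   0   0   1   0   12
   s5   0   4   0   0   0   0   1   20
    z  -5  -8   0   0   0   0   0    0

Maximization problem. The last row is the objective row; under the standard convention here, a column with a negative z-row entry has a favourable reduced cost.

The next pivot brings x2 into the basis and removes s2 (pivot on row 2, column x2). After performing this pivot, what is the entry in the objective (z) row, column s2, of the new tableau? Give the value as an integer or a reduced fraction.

Pivot element is row 2, column x2: 4.
Normalize row 2: new (row 2, s2) = 1/4 = 1/4.
z-row ← z-row − (-8)·(new row 2): 0 − (-8)·(1/4) = 2.

2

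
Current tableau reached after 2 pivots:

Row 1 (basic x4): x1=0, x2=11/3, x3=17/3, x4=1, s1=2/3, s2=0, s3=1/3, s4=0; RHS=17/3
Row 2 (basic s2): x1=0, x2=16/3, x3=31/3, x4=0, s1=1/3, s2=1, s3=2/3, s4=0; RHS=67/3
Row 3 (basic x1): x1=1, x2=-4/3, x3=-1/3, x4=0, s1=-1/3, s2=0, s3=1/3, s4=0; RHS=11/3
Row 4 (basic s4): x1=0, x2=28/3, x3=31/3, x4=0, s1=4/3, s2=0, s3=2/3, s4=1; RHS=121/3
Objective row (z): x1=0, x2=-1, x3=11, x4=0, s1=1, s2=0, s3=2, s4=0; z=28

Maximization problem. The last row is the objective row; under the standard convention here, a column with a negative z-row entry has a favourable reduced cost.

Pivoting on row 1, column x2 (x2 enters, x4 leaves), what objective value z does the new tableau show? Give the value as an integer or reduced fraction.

Minimum ratio for x2: (17/3)/(11/3) = 17/11.
z changes by −(z-row coeff of x2)·ratio = −(-1)·(17/11) = 17/11.
New z = 28 + (17/11) = 325/11.

325/11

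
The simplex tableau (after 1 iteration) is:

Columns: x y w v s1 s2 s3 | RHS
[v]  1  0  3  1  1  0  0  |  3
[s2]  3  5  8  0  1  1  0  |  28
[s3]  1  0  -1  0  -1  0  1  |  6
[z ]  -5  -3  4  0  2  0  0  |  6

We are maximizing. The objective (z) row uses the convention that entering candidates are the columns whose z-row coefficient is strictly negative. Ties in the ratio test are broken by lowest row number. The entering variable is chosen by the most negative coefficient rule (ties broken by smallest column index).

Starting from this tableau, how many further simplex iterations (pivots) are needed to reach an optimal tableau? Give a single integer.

2

pivot: x in, v out → z = 21
pivot: y in, s2 out → z = 162/5
No improving column remains; optimal.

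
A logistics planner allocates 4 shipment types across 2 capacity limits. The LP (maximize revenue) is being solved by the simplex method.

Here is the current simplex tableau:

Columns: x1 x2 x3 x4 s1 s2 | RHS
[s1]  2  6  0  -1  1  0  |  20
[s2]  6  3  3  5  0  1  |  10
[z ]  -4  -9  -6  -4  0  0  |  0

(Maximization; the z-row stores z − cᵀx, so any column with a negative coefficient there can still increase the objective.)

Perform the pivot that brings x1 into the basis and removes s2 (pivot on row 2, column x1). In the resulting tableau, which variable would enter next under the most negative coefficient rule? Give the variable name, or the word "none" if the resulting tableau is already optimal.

Pivot element 6. New z-row = old z-row − (-4)·(row 2/6).
Updated z-row coefficients: x1: 0, x2: -7, x3: -4, x4: -2/3, s1: 0, s2: 2/3.
The most negative is -7 in column x2, so x2 would enter next.

x2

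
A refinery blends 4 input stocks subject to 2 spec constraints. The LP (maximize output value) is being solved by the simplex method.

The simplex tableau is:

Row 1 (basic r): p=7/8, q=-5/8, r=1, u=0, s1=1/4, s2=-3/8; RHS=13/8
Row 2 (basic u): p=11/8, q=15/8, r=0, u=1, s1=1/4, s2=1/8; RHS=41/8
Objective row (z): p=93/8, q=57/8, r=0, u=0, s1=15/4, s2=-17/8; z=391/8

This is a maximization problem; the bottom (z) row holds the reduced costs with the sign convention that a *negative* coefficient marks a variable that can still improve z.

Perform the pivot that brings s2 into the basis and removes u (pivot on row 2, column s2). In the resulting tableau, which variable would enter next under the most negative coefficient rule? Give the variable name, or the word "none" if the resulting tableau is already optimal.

none

Pivot element 1/8. New z-row = old z-row − (-17/8)·(row 2/(1/8)).
Updated z-row coefficients: p: 35, q: 39, r: 0, u: 17, s1: 8, s2: 0.
No coefficient is strictly negative; the tableau after this pivot is optimal.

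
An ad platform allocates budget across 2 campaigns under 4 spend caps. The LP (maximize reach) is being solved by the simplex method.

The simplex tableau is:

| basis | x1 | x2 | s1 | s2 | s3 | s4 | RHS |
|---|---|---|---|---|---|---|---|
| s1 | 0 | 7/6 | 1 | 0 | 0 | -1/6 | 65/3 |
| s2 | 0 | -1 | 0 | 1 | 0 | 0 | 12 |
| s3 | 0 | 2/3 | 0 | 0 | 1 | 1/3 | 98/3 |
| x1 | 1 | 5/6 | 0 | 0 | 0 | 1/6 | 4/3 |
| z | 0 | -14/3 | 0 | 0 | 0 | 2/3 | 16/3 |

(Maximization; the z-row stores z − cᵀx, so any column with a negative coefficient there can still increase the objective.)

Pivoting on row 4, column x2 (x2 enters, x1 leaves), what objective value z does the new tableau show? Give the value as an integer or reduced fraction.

64/5

Minimum ratio for x2: (4/3)/(5/6) = 8/5.
z changes by −(z-row coeff of x2)·ratio = −(-14/3)·(8/5) = 112/15.
New z = 16/3 + (112/15) = 64/5.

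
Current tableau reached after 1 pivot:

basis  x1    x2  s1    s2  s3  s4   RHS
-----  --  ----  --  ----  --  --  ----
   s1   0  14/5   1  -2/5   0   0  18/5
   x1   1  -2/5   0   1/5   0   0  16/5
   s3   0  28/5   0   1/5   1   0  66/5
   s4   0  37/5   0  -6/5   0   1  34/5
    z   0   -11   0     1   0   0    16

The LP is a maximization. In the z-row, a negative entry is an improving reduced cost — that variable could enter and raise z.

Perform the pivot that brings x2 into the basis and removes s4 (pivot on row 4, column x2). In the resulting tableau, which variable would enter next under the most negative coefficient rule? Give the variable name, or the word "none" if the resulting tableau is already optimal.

s2

Pivot element 37/5. New z-row = old z-row − (-11)·(row 4/(37/5)).
Updated z-row coefficients: x1: 0, x2: 0, s1: 0, s2: -29/37, s3: 0, s4: 55/37.
The most negative is -29/37 in column s2, so s2 would enter next.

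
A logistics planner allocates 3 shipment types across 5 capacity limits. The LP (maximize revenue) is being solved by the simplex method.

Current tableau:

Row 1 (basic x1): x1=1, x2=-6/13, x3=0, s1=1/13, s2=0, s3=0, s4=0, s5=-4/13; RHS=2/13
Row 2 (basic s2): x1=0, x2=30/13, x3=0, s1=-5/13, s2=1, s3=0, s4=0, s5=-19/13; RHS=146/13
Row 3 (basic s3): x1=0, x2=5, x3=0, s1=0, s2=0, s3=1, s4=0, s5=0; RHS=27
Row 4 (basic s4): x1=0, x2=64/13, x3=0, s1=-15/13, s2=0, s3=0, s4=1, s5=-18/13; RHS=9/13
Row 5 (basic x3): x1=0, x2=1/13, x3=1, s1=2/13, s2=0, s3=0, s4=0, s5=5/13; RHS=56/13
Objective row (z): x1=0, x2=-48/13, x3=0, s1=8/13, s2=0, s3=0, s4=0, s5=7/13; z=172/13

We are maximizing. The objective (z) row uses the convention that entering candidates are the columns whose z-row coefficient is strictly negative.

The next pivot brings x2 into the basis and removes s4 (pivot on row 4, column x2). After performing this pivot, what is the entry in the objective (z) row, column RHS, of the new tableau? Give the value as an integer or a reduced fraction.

Pivot element is row 4, column x2: 64/13.
Normalize row 4: new (row 4, RHS) = (9/13)/(64/13) = 9/64.
z-row ← z-row − (-48/13)·(new row 4): 172/13 − (-48/13)·(9/64) = 55/4.

55/4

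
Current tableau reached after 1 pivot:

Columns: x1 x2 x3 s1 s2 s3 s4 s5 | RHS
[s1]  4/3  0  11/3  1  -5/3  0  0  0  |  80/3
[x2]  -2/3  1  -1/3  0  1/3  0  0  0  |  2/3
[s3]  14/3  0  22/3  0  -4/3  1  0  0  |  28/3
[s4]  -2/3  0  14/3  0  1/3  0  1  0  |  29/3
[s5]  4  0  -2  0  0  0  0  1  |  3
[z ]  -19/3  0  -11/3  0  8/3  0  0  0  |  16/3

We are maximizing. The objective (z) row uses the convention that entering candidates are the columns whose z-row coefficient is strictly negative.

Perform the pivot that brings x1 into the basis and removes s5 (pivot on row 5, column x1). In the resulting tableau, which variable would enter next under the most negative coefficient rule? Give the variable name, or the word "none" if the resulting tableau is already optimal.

x3

Pivot element 4. New z-row = old z-row − (-19/3)·(row 5/4).
Updated z-row coefficients: x1: 0, x2: 0, x3: -41/6, s1: 0, s2: 8/3, s3: 0, s4: 0, s5: 19/12.
The most negative is -41/6 in column x3, so x3 would enter next.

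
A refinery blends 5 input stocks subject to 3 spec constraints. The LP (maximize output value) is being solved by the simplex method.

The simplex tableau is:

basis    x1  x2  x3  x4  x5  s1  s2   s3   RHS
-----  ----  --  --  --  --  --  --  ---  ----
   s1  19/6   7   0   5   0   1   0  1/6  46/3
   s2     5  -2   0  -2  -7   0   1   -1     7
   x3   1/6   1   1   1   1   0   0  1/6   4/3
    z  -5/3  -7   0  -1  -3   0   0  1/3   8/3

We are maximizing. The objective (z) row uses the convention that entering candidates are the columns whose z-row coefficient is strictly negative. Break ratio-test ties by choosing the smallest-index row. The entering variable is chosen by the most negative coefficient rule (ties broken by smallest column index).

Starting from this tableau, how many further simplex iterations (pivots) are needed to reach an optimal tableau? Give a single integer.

2

pivot: x2 in, x3 out → z = 12
pivot: x1 in, s2 out → z = 413/32
No improving column remains; optimal.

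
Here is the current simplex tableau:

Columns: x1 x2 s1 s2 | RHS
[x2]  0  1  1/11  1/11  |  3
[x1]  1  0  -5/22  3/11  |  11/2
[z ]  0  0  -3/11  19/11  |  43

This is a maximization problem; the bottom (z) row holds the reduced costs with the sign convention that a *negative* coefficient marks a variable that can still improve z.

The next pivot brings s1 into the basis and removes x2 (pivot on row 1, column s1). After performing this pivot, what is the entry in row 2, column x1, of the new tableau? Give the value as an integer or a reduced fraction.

1

Pivot element is row 1, column s1: 1/11.
Normalize row 1: new (row 1, x1) = 0/(1/11) = 0.
row 2 ← row 2 − (-5/22)·(new row 1): 1 − (-5/22)·0 = 1.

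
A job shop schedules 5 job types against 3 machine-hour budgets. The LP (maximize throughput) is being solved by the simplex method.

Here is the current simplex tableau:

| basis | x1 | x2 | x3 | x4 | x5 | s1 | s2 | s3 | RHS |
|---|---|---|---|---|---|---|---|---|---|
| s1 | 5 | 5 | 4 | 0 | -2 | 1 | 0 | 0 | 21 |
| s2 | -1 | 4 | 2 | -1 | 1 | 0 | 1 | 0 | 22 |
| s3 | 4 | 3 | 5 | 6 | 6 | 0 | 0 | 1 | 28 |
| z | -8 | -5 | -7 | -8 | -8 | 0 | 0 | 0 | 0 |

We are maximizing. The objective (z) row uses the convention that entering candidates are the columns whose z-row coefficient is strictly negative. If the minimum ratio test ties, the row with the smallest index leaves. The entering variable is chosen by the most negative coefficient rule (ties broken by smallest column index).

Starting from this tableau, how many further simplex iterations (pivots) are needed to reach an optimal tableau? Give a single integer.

2

pivot: x1 in, s1 out → z = 168/5
pivot: x5 in, s3 out → z = 952/19
No improving column remains; optimal.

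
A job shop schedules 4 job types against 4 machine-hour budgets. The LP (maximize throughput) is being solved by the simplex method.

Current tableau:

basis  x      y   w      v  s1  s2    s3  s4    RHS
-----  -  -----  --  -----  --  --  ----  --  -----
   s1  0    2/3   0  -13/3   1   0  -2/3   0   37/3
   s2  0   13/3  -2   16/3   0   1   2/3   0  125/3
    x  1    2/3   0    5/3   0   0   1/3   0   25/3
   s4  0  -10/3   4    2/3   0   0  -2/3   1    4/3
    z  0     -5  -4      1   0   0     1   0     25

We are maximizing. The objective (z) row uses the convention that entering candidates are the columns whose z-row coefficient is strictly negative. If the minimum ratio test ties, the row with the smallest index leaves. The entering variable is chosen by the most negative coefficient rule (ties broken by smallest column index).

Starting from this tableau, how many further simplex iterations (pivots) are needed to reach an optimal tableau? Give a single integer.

pivot: y in, s2 out → z = 950/13
pivot: w in, x out → z = 225/2
pivot: s2 in, s4 out → z = 261/2
No improving column remains; optimal.

3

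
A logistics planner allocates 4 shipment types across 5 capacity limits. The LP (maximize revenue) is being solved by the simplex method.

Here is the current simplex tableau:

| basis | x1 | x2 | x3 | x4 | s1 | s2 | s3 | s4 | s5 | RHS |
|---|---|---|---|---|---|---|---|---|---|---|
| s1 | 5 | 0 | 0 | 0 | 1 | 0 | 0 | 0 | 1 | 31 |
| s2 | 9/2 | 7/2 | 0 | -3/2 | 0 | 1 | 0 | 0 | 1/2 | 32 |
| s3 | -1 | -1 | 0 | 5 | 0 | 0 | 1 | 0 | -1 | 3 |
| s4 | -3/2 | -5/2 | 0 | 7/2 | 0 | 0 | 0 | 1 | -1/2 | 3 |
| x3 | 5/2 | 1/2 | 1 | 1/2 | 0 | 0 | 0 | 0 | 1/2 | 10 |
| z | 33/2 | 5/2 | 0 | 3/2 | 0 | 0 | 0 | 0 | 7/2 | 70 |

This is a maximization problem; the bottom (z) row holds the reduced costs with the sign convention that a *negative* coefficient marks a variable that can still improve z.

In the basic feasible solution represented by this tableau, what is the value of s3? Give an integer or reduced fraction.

s3 is basic (row 3); its value is the RHS of that row: 3.

3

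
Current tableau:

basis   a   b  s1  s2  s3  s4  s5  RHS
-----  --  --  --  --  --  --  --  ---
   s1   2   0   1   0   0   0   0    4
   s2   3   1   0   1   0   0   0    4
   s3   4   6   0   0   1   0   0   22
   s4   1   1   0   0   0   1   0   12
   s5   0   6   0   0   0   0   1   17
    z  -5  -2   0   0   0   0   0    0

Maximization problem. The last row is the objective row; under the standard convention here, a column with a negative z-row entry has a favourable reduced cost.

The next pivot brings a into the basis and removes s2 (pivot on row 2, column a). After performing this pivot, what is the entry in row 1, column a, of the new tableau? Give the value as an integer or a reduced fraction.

0

Pivot element is row 2, column a: 3.
Normalize row 2: new (row 2, a) = 3/3 = 1.
row 1 ← row 1 − 2·(new row 2): 2 − 2·1 = 0.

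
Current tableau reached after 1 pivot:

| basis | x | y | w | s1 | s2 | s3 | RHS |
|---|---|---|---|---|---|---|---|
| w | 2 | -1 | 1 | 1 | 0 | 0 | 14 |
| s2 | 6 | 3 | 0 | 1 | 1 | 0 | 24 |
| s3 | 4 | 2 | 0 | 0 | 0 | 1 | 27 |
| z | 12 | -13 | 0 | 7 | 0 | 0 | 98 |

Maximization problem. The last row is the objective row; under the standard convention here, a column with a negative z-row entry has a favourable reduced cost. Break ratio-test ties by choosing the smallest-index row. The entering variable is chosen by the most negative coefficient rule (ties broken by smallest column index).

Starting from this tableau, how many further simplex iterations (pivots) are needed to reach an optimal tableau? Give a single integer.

1

pivot: y in, s2 out → z = 202
No improving column remains; optimal.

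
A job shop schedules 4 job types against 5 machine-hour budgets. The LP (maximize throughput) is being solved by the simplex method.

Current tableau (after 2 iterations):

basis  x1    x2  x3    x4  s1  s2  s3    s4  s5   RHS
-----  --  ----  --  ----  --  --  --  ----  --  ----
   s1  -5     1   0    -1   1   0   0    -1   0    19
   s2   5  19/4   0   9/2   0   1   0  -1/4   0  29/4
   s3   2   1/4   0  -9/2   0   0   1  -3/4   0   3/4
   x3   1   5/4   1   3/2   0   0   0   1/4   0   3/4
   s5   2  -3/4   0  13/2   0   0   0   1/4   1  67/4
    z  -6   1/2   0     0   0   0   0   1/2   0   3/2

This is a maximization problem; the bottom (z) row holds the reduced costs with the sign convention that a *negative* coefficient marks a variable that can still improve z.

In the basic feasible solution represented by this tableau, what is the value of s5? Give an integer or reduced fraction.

s5 is basic (row 5); its value is the RHS of that row: 67/4.

67/4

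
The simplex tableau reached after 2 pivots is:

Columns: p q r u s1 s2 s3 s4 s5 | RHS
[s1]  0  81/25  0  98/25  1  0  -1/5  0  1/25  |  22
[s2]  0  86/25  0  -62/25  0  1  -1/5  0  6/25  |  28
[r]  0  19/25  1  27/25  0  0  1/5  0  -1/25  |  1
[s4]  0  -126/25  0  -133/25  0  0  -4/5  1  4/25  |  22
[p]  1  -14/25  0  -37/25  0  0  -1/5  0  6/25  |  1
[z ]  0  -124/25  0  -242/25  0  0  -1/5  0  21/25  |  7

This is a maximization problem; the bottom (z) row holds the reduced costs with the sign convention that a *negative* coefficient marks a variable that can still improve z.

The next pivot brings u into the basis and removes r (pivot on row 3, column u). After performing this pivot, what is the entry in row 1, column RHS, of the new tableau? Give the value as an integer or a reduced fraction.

Pivot element is row 3, column u: 27/25.
Normalize row 3: new (row 3, RHS) = 1/(27/25) = 25/27.
row 1 ← row 1 − (98/25)·(new row 3): 22 − (98/25)·(25/27) = 496/27.

496/27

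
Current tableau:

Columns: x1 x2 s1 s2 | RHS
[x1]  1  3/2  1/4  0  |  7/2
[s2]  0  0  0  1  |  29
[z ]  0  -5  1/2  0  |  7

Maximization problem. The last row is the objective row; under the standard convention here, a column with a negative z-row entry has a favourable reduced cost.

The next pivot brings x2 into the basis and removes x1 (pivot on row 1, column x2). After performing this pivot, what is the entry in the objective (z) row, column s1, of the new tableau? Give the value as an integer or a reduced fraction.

Pivot element is row 1, column x2: 3/2.
Normalize row 1: new (row 1, s1) = (1/4)/(3/2) = 1/6.
z-row ← z-row − (-5)·(new row 1): 1/2 − (-5)·(1/6) = 4/3.

4/3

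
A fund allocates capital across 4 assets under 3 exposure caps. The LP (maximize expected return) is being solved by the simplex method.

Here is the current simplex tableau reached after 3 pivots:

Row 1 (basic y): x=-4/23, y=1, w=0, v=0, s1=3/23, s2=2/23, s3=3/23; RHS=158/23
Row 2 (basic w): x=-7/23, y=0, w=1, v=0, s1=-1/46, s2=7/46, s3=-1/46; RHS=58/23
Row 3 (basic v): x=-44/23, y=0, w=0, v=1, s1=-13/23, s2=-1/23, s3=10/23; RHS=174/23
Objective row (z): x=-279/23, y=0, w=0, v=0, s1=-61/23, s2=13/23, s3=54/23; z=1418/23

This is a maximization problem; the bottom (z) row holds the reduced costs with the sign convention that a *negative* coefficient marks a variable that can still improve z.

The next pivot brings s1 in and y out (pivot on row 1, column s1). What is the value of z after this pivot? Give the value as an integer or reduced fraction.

604/3

Minimum ratio for s1: (158/23)/(3/23) = 158/3.
z changes by −(z-row coeff of s1)·ratio = −(-61/23)·(158/3) = 9638/69.
New z = 1418/23 + (9638/69) = 604/3.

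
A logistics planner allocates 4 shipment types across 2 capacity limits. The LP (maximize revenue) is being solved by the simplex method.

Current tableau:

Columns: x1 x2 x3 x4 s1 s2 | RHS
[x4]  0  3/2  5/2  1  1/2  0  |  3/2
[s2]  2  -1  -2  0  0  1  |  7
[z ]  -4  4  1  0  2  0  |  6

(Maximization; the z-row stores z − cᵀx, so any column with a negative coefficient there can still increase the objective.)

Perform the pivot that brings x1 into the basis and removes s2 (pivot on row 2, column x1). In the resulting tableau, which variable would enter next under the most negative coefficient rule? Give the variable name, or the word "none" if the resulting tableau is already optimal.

x3

Pivot element 2. New z-row = old z-row − (-4)·(row 2/2).
Updated z-row coefficients: x1: 0, x2: 2, x3: -3, x4: 0, s1: 2, s2: 2.
The most negative is -3 in column x3, so x3 would enter next.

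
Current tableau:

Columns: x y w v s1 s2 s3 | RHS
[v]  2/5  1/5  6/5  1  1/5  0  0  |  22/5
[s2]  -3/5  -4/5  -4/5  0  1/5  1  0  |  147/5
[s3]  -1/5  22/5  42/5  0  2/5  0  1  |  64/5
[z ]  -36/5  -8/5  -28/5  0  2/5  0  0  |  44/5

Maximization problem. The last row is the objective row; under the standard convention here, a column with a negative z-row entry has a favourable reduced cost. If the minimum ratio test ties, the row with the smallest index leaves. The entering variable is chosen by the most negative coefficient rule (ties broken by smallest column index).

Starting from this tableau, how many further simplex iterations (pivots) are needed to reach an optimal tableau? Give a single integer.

1

pivot: x in, v out → z = 88
No improving column remains; optimal.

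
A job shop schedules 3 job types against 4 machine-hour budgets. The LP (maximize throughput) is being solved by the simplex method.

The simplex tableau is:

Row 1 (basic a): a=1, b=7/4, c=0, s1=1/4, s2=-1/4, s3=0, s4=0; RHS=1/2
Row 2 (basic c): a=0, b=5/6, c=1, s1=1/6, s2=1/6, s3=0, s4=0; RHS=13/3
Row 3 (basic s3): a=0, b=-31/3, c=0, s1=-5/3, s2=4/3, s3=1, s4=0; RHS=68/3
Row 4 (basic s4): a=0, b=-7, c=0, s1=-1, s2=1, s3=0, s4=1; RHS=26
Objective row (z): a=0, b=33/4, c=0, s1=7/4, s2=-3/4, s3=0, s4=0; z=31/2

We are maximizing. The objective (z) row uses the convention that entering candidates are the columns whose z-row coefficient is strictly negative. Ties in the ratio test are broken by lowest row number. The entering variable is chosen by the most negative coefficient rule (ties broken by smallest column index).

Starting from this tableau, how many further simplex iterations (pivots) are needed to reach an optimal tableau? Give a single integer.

1

pivot: s2 in, s3 out → z = 113/4
No improving column remains; optimal.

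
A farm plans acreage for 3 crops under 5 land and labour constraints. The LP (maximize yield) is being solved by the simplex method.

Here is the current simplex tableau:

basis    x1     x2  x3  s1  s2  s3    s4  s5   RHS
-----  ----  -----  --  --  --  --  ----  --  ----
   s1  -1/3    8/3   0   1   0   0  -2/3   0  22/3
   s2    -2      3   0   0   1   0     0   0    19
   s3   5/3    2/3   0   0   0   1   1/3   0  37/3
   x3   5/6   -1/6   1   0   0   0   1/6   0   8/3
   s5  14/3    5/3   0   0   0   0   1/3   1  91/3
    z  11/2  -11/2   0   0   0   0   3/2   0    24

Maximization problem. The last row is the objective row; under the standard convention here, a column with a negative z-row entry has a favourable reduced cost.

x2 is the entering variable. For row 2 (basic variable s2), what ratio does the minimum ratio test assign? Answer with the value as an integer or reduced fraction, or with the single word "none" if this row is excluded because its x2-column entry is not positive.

Ratio = RHS / (x2 entry) = 19 / 3 = 19/3.

19/3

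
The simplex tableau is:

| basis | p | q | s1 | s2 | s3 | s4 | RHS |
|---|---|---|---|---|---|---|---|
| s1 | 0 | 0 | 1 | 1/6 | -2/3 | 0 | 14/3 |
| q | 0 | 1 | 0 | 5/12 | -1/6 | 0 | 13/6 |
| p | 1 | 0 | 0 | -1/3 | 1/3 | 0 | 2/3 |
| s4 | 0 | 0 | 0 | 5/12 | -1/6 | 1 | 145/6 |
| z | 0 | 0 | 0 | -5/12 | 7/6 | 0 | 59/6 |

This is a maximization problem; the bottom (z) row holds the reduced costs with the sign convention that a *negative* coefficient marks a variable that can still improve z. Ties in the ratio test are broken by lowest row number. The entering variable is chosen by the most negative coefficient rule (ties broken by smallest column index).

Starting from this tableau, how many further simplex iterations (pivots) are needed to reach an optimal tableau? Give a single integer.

1

pivot: s2 in, q out → z = 12
No improving column remains; optimal.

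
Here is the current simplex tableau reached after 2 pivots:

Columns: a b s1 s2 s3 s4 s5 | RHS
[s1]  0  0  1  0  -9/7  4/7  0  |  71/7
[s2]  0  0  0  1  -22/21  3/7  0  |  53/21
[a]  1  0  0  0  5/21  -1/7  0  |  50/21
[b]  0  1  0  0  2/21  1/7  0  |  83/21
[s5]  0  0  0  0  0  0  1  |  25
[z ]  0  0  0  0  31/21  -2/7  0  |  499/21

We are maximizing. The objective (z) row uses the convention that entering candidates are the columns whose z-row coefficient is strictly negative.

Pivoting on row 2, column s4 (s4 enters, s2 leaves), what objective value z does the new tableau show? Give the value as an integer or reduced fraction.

229/9

Minimum ratio for s4: (53/21)/(3/7) = 53/9.
z changes by −(z-row coeff of s4)·ratio = −(-2/7)·(53/9) = 106/63.
New z = 499/21 + (106/63) = 229/9.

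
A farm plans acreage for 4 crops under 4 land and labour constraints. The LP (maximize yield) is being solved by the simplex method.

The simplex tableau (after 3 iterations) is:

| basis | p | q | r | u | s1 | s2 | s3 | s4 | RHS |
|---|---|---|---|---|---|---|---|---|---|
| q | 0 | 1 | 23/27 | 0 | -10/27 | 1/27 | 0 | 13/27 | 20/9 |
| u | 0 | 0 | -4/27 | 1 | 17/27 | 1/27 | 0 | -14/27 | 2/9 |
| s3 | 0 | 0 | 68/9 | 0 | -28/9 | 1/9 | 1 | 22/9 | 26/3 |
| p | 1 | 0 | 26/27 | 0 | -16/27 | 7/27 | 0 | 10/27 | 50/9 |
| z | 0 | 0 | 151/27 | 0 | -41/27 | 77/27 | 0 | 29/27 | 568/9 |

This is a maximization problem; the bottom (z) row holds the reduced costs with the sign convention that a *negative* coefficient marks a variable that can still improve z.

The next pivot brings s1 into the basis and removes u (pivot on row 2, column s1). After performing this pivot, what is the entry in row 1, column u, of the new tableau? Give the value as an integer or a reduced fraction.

Pivot element is row 2, column s1: 17/27.
Normalize row 2: new (row 2, u) = 1/(17/27) = 27/17.
row 1 ← row 1 − (-10/27)·(new row 2): 0 − (-10/27)·(27/17) = 10/17.

10/17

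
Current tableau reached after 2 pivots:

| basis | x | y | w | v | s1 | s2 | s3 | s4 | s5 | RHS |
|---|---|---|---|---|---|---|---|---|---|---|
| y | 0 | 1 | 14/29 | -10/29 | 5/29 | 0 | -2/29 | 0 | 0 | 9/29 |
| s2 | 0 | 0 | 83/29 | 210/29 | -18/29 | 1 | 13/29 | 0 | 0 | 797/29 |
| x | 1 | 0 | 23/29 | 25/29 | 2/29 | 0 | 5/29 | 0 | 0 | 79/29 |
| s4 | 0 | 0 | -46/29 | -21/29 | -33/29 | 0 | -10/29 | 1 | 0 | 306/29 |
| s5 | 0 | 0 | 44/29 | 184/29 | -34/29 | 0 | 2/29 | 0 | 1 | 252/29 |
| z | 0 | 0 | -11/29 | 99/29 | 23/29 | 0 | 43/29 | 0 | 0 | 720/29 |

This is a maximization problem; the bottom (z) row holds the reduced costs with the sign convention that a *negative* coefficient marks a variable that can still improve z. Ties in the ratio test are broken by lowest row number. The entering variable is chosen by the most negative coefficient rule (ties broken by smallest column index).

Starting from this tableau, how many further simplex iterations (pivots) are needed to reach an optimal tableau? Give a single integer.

1

pivot: w in, y out → z = 351/14
No improving column remains; optimal.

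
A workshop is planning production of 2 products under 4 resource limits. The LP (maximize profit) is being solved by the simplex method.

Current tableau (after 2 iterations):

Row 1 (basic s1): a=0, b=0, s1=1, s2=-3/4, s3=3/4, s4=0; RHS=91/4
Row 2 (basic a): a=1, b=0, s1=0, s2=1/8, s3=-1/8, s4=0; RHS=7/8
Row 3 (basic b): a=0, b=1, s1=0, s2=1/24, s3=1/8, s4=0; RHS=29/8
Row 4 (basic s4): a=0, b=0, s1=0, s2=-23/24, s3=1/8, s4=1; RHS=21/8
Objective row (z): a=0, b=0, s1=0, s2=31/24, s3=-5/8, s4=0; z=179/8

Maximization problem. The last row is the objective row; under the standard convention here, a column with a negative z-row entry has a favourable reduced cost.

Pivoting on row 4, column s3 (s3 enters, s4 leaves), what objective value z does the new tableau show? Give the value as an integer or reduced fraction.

71/2

Minimum ratio for s3: (21/8)/(1/8) = 21.
z changes by −(z-row coeff of s3)·ratio = −(-5/8)·21 = 105/8.
New z = 179/8 + (105/8) = 71/2.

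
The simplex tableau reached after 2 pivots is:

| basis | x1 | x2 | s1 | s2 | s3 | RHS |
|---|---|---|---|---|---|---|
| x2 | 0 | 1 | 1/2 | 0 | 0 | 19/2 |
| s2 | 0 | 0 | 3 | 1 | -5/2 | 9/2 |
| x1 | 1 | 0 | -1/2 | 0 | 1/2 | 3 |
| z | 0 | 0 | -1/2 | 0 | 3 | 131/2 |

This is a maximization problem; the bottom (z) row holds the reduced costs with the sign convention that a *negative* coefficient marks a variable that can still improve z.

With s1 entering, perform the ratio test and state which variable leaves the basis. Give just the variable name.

Ratios: row 1 (x2): (19/2)/(1/2) = 19; row 2 (s2): (9/2)/3 = 3/2; row 3 (x1): entry -1/2 ≤ 0, skip.
Minimum ratio 3/2 is in the s2 row, so s2 leaves.

s2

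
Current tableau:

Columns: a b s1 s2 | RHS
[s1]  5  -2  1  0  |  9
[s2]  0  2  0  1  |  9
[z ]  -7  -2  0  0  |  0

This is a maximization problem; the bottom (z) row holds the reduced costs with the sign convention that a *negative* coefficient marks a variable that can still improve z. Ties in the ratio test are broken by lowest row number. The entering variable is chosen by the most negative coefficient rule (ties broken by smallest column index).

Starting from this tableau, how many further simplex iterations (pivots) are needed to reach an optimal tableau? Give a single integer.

2

pivot: a in, s1 out → z = 63/5
pivot: b in, s2 out → z = 171/5
No improving column remains; optimal.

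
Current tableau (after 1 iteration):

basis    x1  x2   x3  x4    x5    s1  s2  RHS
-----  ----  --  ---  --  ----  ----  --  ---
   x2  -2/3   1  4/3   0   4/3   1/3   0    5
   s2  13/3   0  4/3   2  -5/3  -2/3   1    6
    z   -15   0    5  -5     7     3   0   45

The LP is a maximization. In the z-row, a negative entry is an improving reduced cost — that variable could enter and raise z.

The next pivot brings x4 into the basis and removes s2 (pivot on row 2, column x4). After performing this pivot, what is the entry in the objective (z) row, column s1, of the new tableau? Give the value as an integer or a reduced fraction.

4/3

Pivot element is row 2, column x4: 2.
Normalize row 2: new (row 2, s1) = (-2/3)/2 = -1/3.
z-row ← z-row − (-5)·(new row 2): 3 − (-5)·(-1/3) = 4/3.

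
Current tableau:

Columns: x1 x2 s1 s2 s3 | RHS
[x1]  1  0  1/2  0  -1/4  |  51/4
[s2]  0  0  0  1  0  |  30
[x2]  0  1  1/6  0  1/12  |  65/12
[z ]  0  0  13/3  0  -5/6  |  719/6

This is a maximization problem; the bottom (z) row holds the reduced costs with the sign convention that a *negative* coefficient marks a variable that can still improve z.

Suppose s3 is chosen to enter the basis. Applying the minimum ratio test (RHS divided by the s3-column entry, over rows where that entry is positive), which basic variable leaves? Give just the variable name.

x2

Ratios: row 1 (x1): entry -1/4 ≤ 0, skip; row 2 (s2): entry 0 ≤ 0, skip; row 3 (x2): (65/12)/(1/12) = 65.
Minimum ratio 65 is in the x2 row, so x2 leaves.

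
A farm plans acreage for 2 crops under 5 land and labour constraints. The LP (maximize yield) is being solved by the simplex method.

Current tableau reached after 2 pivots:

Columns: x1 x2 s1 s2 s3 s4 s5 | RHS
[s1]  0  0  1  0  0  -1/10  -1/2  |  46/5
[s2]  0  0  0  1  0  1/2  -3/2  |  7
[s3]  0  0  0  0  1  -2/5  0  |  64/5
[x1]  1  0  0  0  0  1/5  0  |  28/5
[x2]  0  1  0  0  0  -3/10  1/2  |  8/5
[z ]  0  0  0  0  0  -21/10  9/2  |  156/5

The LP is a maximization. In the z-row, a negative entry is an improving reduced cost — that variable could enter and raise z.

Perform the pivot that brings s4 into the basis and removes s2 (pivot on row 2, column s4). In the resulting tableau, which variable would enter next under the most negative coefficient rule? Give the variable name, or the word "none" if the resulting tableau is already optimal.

Pivot element 1/2. New z-row = old z-row − (-21/10)·(row 2/(1/2)).
Updated z-row coefficients: x1: 0, x2: 0, s1: 0, s2: 21/5, s3: 0, s4: 0, s5: -9/5.
The most negative is -9/5 in column s5, so s5 would enter next.

s5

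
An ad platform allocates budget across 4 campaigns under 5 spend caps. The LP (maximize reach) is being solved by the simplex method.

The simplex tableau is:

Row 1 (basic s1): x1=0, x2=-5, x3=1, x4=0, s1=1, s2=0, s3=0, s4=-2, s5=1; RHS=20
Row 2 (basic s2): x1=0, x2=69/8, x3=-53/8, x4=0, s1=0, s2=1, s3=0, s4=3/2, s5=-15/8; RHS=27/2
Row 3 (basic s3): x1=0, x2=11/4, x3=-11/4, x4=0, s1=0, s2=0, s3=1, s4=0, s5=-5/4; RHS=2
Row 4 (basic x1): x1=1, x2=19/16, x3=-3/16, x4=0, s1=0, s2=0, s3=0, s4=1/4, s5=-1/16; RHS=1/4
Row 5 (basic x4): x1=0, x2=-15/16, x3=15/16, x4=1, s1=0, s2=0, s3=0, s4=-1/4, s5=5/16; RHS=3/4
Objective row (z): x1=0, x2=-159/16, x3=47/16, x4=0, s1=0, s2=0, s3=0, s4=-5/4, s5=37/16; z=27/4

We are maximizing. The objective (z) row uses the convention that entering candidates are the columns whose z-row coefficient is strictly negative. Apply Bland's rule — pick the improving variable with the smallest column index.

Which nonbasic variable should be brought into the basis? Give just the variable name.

x2

Objective-row coefficients: x1: 0, x2: -159/16, x3: 47/16, x4: 0, s1: 0, s2: 0, s3: 0, s4: -5/4, s5: 37/16.
Improving columns: x2, s4. Bland's rule picks the smallest column index → x2.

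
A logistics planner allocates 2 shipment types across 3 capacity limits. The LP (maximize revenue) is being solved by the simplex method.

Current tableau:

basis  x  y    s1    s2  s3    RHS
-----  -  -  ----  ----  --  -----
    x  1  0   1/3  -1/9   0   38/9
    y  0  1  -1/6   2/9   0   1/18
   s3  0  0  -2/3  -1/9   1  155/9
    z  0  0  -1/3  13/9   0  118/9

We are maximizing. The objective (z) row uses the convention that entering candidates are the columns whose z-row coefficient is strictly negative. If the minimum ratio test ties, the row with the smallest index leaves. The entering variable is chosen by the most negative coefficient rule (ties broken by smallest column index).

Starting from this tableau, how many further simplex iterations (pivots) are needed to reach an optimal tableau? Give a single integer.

1

pivot: s1 in, x out → z = 52/3
No improving column remains; optimal.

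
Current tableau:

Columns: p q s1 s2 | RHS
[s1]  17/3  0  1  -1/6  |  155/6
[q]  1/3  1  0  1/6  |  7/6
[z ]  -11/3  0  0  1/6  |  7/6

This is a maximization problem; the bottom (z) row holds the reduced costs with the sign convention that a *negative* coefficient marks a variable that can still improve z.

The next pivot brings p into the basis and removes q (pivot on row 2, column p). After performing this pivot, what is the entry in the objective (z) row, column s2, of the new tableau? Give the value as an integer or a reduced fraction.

2

Pivot element is row 2, column p: 1/3.
Normalize row 2: new (row 2, s2) = (1/6)/(1/3) = 1/2.
z-row ← z-row − (-11/3)·(new row 2): 1/6 − (-11/3)·(1/2) = 2.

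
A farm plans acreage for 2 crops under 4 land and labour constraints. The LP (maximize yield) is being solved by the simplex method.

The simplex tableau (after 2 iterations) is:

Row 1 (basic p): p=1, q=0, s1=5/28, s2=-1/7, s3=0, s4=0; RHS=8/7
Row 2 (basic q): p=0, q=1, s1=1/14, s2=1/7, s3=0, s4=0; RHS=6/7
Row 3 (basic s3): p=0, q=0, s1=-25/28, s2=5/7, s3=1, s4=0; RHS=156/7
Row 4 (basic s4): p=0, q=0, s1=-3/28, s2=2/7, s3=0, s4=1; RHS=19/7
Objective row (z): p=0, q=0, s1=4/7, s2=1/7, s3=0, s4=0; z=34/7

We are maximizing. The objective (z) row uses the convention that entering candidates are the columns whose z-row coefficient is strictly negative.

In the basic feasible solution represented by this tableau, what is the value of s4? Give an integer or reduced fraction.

s4 is basic (row 4); its value is the RHS of that row: 19/7.

19/7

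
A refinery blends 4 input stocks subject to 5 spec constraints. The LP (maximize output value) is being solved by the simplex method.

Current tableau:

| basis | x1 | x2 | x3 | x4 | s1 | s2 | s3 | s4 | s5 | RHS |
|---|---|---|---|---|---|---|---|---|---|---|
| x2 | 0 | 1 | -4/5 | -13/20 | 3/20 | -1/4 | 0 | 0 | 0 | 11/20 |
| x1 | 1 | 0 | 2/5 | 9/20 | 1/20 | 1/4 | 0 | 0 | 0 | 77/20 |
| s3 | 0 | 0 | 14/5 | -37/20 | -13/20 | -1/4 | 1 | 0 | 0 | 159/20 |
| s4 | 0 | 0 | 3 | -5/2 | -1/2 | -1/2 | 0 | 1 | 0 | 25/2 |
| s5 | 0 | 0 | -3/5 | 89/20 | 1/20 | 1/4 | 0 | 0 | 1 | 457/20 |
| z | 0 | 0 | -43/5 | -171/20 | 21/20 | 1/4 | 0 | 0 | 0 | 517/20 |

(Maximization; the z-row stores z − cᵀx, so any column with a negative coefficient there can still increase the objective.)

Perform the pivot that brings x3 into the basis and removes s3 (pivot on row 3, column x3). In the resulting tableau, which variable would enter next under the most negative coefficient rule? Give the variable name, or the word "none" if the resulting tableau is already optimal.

Pivot element 14/5. New z-row = old z-row − (-43/5)·(row 3/(14/5)).
Updated z-row coefficients: x1: 0, x2: 0, x3: 0, x4: -797/56, s1: -53/56, s2: -29/56, s3: 43/14, s4: 0, s5: 0.
The most negative is -797/56 in column x4, so x4 would enter next.

x4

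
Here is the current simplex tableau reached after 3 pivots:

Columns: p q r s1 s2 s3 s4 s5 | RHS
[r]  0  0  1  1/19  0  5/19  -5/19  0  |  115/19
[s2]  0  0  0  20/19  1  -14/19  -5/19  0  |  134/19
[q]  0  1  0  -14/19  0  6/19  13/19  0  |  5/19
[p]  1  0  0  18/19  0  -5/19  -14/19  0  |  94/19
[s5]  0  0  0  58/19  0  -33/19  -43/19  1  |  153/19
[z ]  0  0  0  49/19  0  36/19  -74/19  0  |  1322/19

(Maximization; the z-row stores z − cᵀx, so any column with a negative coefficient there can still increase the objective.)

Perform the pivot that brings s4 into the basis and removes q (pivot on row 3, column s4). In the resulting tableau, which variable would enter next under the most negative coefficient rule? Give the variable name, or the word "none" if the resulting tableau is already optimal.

s1

Pivot element 13/19. New z-row = old z-row − (-74/19)·(row 3/(13/19)).
Updated z-row coefficients: p: 0, q: 74/13, r: 0, s1: -21/13, s2: 0, s3: 48/13, s4: 0, s5: 0.
The most negative is -21/13 in column s1, so s1 would enter next.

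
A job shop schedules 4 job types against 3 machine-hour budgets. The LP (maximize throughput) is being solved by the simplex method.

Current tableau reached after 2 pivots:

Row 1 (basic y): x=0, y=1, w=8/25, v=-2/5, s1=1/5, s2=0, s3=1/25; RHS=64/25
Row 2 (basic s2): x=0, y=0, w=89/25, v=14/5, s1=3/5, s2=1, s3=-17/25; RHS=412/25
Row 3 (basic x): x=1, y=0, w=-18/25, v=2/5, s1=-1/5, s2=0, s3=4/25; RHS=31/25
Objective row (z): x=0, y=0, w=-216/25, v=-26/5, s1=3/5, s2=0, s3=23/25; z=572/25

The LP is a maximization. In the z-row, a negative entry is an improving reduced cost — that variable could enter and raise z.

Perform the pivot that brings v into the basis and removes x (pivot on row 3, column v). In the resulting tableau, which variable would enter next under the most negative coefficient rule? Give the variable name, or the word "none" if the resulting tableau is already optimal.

Pivot element 2/5. New z-row = old z-row − (-26/5)·(row 3/(2/5)).
Updated z-row coefficients: x: 13, y: 0, w: -18, v: 0, s1: -2, s2: 0, s3: 3.
The most negative is -18 in column w, so w would enter next.

w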